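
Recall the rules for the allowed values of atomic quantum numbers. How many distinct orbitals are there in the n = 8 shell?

64

The n = 8 shell contains n² = 8² = 64 orbitals.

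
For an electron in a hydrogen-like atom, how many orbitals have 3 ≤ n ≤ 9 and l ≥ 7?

47

Count contributing orbitals for each principal shell:
n=8 → 15; n=9 → 32.
Total orbitals: 15 + 32 = 47.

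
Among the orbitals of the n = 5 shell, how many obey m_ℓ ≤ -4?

1

Per ℓ-value: ℓ=4 → 1.
Total orbitals: 1.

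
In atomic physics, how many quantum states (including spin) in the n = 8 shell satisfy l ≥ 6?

The n = 8 shell has l = 0 through 7; check each.
The (l, ml) pairs meeting l ≥ 6 give: l=6 → 13; l=7 → 15.
Orbitals: 13 + 15 = 28. Each orbital carries two spin states, so 28 × 2 = 56 states.

56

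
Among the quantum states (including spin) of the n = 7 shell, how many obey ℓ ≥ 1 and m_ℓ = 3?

8

Go through ℓ = 0, …, 6 (the values permitted for n = 7).
The (ℓ, m_ℓ) pairs meeting ℓ ≥ 1 and m_ℓ = 3 give: ℓ=3 → 1; ℓ=4 → 1; ℓ=5 → 1; ℓ=6 → 1.
Orbitals: 1 + 1 + 1 + 1 = 4. Each orbital carries two spin states, so 4 × 2 = 8 states.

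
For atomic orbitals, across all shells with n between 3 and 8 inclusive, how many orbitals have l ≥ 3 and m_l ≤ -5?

Work shell by shell — for each n, count the (l, m_l) pairs that satisfy l ≥ 3 and m_l ≤ -5:
n=6 → 1; n=7 → 3; n=8 → 6.
Total orbitals: 1 + 3 + 6 = 10.

10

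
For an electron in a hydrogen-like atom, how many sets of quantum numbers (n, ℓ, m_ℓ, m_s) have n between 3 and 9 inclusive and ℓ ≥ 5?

260

Per-shell orbital counts meeting the constraint:
n=6 → 11; n=7 → 24; n=8 → 39; n=9 → 56.
Orbitals: 11 + 24 + 39 + 56 = 130. Including both spin states (m_s = ±1/2) gives 2 × 130 = 260 states.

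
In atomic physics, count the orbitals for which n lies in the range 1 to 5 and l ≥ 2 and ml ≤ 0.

22

For each n in the range, tally the orbitals obeying l ≥ 2 and ml ≤ 0:
n=3 → 3; n=4 → 7; n=5 → 12.
Total orbitals: 3 + 7 + 12 = 22.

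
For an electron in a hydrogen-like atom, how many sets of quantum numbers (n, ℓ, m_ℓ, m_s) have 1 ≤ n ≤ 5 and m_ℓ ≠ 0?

Go shell by shell, enumerating (ℓ, m_ℓ) with m_ℓ ≠ 0:
n=2 → 2; n=3 → 6; n=4 → 12; n=5 → 20.
Orbitals: 2 + 6 + 12 + 20 = 40. Including both spin states (m_s = ±1/2) gives 2 × 40 = 80 states.

80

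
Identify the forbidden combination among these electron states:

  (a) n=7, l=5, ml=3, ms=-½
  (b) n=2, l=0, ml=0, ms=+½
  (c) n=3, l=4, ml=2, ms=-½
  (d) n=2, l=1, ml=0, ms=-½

(c) has l = 4 ≥ n = 3, violating 0 ≤ l ≤ n−1.
The remaining sets (a), (b), (d) satisfy all four rules.

(c)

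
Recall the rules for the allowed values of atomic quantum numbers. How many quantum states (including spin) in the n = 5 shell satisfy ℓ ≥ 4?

For n = 5, ℓ ranges over 0 … 4.
Per ℓ-value: ℓ=4 → 9.
Orbitals: 9. Each orbital carries two spin states, so 9 × 2 = 18 states.

18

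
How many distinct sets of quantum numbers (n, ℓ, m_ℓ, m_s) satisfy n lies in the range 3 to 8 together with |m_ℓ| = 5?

24

Per-shell orbital counts meeting the constraint:
n=6 → 2; n=7 → 4; n=8 → 6.
Orbitals: 2 + 4 + 6 = 12. Including both spin states (m_s = ±1/2) gives 2 × 12 = 24 states.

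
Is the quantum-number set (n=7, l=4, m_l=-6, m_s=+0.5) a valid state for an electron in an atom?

The magnetic quantum number must satisfy −l ≤ m_l ≤ l. With l = 4, m_l can only be -4, -3, -2, -1, 0, 1, 2, 3, 4, so m_l = -6 is forbidden.

Not allowed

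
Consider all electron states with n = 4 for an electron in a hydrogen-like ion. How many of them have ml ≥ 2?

The n = 4 shell has l = 0 through 3; check each.
The (l, ml) pairs meeting ml ≥ 2 give: l=2 → 1; l=3 → 2.
Orbitals: 1 + 2 = 3. Each orbital carries two spin states, so 3 × 2 = 6 states.

6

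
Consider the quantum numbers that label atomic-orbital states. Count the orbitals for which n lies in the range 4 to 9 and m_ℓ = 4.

Work shell by shell — for each n, count the (ℓ, m_ℓ) pairs that satisfy m_ℓ = 4:
n=5 → 1; n=6 → 2; n=7 → 3; n=8 → 4; n=9 → 5.
Total orbitals: 1 + 2 + 3 + 4 + 5 = 15.

15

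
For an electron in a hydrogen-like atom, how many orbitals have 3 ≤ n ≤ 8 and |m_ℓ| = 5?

12

Treat each shell separately and count matching orbitals:
n=6 → 2; n=7 → 4; n=8 → 6.
Total orbitals: 2 + 4 + 6 = 12.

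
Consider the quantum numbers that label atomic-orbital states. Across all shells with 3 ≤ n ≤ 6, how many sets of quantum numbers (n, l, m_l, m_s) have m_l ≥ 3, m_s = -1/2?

Go shell by shell, enumerating (l, m_l) with m_l ≥ 3:
n=4 → 1; n=5 → 3; n=6 → 6.
Orbitals: 1 + 3 + 6 = 10. With m_s fixed to -1/2 there is one state per orbital, so 10 states.

10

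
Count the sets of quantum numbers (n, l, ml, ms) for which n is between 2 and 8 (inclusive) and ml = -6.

6

Go shell by shell, enumerating (l, ml) with ml = -6:
n=7 → 1; n=8 → 2.
Orbitals: 1 + 2 = 3. Including both spin states (ms = ±1/2) gives 2 × 3 = 6 states.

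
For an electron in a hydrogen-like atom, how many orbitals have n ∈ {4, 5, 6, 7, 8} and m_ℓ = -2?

20

Go shell by shell, enumerating (ℓ, m_ℓ) with m_ℓ = -2:
n=4 → 2; n=5 → 3; n=6 → 4; n=7 → 5; n=8 → 6.
Total orbitals: 2 + 3 + 4 + 5 + 6 = 20.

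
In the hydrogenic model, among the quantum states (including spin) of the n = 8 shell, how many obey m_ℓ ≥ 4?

20

Go through ℓ = 0, …, 7 (the values permitted for n = 8).
Contributions: ℓ=4 → 1; ℓ=5 → 2; ℓ=6 → 3; ℓ=7 → 4.
Orbitals: 1 + 2 + 3 + 4 = 10. Each orbital carries two spin states, so 10 × 2 = 20 states.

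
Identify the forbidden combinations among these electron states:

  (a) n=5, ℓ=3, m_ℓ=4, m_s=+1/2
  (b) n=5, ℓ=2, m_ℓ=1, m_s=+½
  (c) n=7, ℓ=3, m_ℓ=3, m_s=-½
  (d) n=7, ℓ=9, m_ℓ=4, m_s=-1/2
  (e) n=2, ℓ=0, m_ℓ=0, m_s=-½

(a) and (d)

(a) has |m_ℓ| = 4 > ℓ = 3, violating −ℓ ≤ m_ℓ ≤ ℓ.
(d) has ℓ = 9 ≥ n = 7, violating 0 ≤ ℓ ≤ n−1.
The remaining sets (b), (c), (e) satisfy all four rules.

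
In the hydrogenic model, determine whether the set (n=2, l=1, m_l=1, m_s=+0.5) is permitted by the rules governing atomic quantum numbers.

Valid

n = 2 is a positive integer. l = 1 satisfies 0 ≤ l ≤ n−1 = 1. m_l = 1 lies in the range −l … +l (here −1 … 1). m_s = +1/2 is one of ±1/2.
All four constraints are satisfied.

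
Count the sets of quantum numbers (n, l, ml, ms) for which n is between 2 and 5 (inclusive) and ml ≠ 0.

Per-shell orbital counts meeting the constraint:
n=2 → 2; n=3 → 6; n=4 → 12; n=5 → 20.
Orbitals: 2 + 6 + 12 + 20 = 40. Including both spin states (ms = ±1/2) gives 2 × 40 = 80 states.

80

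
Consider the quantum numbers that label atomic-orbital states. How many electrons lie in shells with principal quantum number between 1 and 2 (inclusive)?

Shell n has n² orbitals: 1²=1 + 2²=4 = 5 orbitals.
Two spin states per orbital: 2 × 5 = 10 electrons.

10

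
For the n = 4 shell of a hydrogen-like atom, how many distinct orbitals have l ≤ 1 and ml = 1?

1

Per l-value: l=1 → 1.
Total orbitals: 1.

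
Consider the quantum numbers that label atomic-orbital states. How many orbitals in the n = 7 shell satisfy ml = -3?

4

Go through l = 0, …, 6 (the values permitted for n = 7).
Per l-value: l=3 → 1; l=4 → 1; l=5 → 1; l=6 → 1.
Total orbitals: 1 + 1 + 1 + 1 = 4.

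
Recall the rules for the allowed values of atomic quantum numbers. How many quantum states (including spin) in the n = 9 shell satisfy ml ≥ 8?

2

With n = 9 the allowed l are 0, 1, …, 8.
Per l-value: l=8 → 1.
Orbitals: 1. Each orbital carries two spin states, so 1 × 2 = 2 states.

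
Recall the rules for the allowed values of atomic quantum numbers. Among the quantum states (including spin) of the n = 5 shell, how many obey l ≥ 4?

18

Orbitals with l ≥ 4, by l: l=4 → 9.
Orbitals: 9. Each orbital carries two spin states, so 9 × 2 = 18 states.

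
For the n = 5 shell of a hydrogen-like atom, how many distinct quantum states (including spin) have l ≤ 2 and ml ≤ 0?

With n = 5 the allowed l are 0, 1, …, 4.
The (l, ml) pairs meeting l ≤ 2 and ml ≤ 0 give: l=0 → 1; l=1 → 2; l=2 → 3.
Orbitals: 1 + 2 + 3 = 6. Each orbital carries two spin states, so 6 × 2 = 12 states.

12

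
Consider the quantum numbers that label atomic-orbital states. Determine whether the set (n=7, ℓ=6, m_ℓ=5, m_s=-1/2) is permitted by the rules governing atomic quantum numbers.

Valid

n = 7 is a positive integer. ℓ = 6 satisfies 0 ≤ ℓ ≤ n−1 = 6. m_ℓ = 5 lies in the range −ℓ … +ℓ (here −6 … 6). m_s = -1/2 is one of ±1/2.
All four constraints are satisfied.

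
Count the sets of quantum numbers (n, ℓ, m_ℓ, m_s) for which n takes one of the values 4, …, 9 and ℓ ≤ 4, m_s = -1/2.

141

For each n in the range, tally the orbitals obeying ℓ ≤ 4:
n=4 → 16; n=5 → 25; n=6 → 25; n=7 → 25; n=8 → 25; n=9 → 25.
Orbitals: 16 + 25 + 25 + 25 + 25 + 25 = 141. With m_s fixed to -1/2 there is one state per orbital, so 141 states.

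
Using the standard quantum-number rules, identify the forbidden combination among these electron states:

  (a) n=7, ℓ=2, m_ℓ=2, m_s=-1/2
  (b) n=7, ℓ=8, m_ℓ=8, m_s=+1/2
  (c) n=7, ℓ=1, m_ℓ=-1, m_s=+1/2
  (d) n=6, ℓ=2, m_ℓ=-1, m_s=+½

(b)

(b) has ℓ = 8 ≥ n = 7, violating 0 ≤ ℓ ≤ n−1.
The remaining sets (a), (c), (d) satisfy all four rules.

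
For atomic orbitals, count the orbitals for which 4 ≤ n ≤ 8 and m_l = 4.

For each n in the range, tally the orbitals obeying m_l = 4:
n=5 → 1; n=6 → 2; n=7 → 3; n=8 → 4.
Total orbitals: 1 + 2 + 3 + 4 = 10.

10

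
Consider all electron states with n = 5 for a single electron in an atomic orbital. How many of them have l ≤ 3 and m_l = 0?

8

The n = 5 shell has l = 0 through 4; check each.
Contributions: l=0 → 1; l=1 → 1; l=2 → 1; l=3 → 1.
Orbitals: 1 + 1 + 1 + 1 = 4. Each orbital carries two spin states, so 4 × 2 = 8 states.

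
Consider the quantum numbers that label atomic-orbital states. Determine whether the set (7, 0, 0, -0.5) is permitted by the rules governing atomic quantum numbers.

Valid

n = 7 is a positive integer. l = 0 satisfies 0 ≤ l ≤ n−1 = 6. ml = 0 lies in the range −l … +l (here 0). ms = -1/2 is one of ±1/2.
All four constraints are satisfied.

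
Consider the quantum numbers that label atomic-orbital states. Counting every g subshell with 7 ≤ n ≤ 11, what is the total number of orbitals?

45

A g subshell (l = 4) exists for every n ≥ 5, so shells n = 7, 8, 9, 10, 11 each contribute one — 5 subshells.
Since each g subshell has 2·4+1 = 9 orbitals, the total is 5 × 9 = 45.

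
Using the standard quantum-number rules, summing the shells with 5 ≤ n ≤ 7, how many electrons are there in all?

220

Shell n has n² orbitals: 5²=25 + 6²=36 + 7²=49 = 110 orbitals.
Two spin states per orbital: 2 × 110 = 220 electrons.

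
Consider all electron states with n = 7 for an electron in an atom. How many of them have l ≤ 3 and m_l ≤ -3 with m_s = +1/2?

1

Orbitals with l ≤ 3 and m_l ≤ -3, by l: l=3 → 1.
Orbitals: 1. With m_s fixed to a single value there is one state per orbital, giving 1 state.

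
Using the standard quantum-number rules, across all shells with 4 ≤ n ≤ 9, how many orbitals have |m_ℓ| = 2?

54

Go shell by shell, enumerating (ℓ, m_ℓ) with |m_ℓ| = 2:
n=4 → 4; n=5 → 6; n=6 → 8; n=7 → 10; n=8 → 12; n=9 → 14.
Total orbitals: 4 + 6 + 8 + 10 + 12 + 14 = 54.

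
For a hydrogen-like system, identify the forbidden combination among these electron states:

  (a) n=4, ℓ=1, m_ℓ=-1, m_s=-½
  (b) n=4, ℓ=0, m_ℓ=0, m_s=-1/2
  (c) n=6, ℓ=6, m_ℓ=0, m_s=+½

(c)

(c) has ℓ = 6 ≥ n = 6, violating 0 ≤ ℓ ≤ n−1.
The remaining sets (a), (b) satisfy all four rules.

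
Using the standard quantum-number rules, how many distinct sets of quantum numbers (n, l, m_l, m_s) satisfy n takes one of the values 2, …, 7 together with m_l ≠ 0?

224

Count contributing orbitals for each principal shell:
n=2 → 2; n=3 → 6; n=4 → 12; n=5 → 20; n=6 → 30; n=7 → 42.
Orbitals: 2 + 6 + 12 + 20 + 30 + 42 = 112. Including both spin states (m_s = ±1/2) gives 2 × 112 = 224 states.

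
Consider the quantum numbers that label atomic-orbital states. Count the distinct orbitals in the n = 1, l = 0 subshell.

A subshell has 2l+1 orbitals; with l = 0, that's 1.

1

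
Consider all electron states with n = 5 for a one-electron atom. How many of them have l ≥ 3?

32

Contributions: l=3 → 7; l=4 → 9.
Orbitals: 7 + 9 = 16. Each orbital carries two spin states, so 16 × 2 = 32 states.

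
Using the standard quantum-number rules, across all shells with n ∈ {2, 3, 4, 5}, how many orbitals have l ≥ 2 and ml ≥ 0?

Treat each shell separately and count matching orbitals:
n=3 → 3; n=4 → 7; n=5 → 12.
Total orbitals: 3 + 7 + 12 = 22.

22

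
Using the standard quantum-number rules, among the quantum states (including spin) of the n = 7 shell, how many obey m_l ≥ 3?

With n = 7 the allowed l are 0, 1, …, 6.
Orbitals with m_l ≥ 3, by l: l=3 → 1; l=4 → 2; l=5 → 3; l=6 → 4.
Orbitals: 1 + 2 + 3 + 4 = 10. Each orbital carries two spin states, so 10 × 2 = 20 states.

20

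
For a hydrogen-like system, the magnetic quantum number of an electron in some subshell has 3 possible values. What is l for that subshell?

ml ranges over 2l+1 integers, so 2l+1 = 3 ⇒ l = 1.

l = 1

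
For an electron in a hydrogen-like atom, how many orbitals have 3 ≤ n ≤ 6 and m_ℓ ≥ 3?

10

Work shell by shell — for each n, count the (ℓ, m_ℓ) pairs that satisfy m_ℓ ≥ 3:
n=4 → 1; n=5 → 3; n=6 → 6.
Total orbitals: 1 + 3 + 6 = 10.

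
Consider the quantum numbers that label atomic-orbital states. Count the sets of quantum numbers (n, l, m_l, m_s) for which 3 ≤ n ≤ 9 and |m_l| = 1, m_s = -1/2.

70

Go shell by shell, enumerating (l, m_l) with |m_l| = 1:
n=3 → 4; n=4 → 6; n=5 → 8; n=6 → 10; n=7 → 12; n=8 → 14; n=9 → 16.
Orbitals: 4 + 6 + 8 + 10 + 12 + 14 + 16 = 70. With m_s fixed to -1/2 there is one state per orbital, so 70 states.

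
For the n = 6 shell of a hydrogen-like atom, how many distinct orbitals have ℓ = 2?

Go through ℓ = 0, …, 5 (the values permitted for n = 6).
Orbitals with ℓ = 2, by ℓ: ℓ=2 → 5.
Total orbitals: 5.

5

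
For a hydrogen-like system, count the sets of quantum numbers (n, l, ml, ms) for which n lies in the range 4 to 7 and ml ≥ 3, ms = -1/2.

20

Per-shell orbital counts meeting the constraint:
n=4 → 1; n=5 → 3; n=6 → 6; n=7 → 10.
Orbitals: 1 + 3 + 6 + 10 = 20. With ms fixed to -1/2 there is one state per orbital, so 20 states.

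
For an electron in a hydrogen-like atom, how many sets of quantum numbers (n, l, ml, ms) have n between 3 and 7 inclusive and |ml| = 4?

24

Count contributing orbitals for each principal shell:
n=5 → 2; n=6 → 4; n=7 → 6.
Orbitals: 2 + 4 + 6 = 12. Including both spin states (ms = ±1/2) gives 2 × 12 = 24 states.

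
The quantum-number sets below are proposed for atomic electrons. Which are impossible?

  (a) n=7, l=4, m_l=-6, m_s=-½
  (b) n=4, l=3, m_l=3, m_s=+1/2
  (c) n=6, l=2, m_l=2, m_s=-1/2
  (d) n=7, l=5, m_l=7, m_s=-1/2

(a) and (d)

(a) has |m_l| = 6 > l = 4, violating −l ≤ m_l ≤ l.
(d) has |m_l| = 7 > l = 5, violating −l ≤ m_l ≤ l.
The remaining sets (b), (c) satisfy all four rules.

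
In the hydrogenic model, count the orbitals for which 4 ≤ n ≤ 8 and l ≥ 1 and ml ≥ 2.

Treat each shell separately and count matching orbitals:
n=4 → 3; n=5 → 6; n=6 → 10; n=7 → 15; n=8 → 21.
Total orbitals: 3 + 6 + 10 + 15 + 21 = 55.

55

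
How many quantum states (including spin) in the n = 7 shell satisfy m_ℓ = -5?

4

Orbitals with m_ℓ = -5, by ℓ: ℓ=5 → 1; ℓ=6 → 1.
Orbitals: 1 + 1 = 2. Each orbital carries two spin states, so 2 × 2 = 4 states.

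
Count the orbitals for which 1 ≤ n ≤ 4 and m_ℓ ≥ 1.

10

Count contributing orbitals for each principal shell:
n=2 → 1; n=3 → 3; n=4 → 6.
Total orbitals: 1 + 3 + 6 = 10.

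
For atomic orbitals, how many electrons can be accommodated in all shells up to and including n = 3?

Total orbitals = 1² + 2² + 3² = 14. Doubling for spin gives 28 electrons.

28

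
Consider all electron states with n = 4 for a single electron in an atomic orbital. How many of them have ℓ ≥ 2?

Per ℓ-value: ℓ=2 → 5; ℓ=3 → 7.
Orbitals: 5 + 7 = 12. Each orbital carries two spin states, so 12 × 2 = 24 states.

24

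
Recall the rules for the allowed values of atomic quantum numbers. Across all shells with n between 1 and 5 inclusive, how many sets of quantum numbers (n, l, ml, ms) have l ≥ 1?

Treat each shell separately and count matching orbitals:
n=2 → 3; n=3 → 8; n=4 → 15; n=5 → 24.
Orbitals: 3 + 8 + 15 + 24 = 50. Including both spin states (ms = ±1/2) gives 2 × 50 = 100 states.

100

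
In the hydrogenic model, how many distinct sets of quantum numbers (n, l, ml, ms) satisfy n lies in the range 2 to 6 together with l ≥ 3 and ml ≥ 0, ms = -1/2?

Count contributing orbitals for each principal shell:
n=4 → 4; n=5 → 9; n=6 → 15.
Orbitals: 4 + 9 + 15 = 28. With ms fixed to -1/2 there is one state per orbital, so 28 states.

28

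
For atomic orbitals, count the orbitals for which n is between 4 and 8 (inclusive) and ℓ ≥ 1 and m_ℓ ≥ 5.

10

Treat each shell separately and count matching orbitals:
n=6 → 1; n=7 → 3; n=8 → 6.
Total orbitals: 1 + 3 + 6 = 10.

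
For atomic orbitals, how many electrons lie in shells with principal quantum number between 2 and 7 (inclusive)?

Shell n has n² orbitals: 2²=4 + 3²=9 + 4²=16 + 5²=25 + 6²=36 + 7²=49 = 139 orbitals.
Two spin states per orbital: 2 × 139 = 278 electrons.

278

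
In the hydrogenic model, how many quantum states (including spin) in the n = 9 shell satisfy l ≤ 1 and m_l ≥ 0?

For n = 9, l ranges over 0 … 8.
Orbitals with l ≤ 1 and m_l ≥ 0, by l: l=0 → 1; l=1 → 2.
Orbitals: 1 + 2 = 3. Each orbital carries two spin states, so 3 × 2 = 6 states.

6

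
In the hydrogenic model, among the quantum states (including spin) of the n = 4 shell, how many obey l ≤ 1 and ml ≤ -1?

With n = 4 the allowed l are 0, 1, …, 3.
Per l-value: l=1 → 1.
Orbitals: 1. Each orbital carries two spin states, so 1 × 2 = 2 states.

2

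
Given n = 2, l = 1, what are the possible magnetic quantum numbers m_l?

-1, 0, 1

m_l takes every integer from −l to +l. With l = 1 that gives the 3 values -1, 0, 1.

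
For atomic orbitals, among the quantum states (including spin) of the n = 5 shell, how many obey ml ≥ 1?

With n = 5 the allowed l are 0, 1, …, 4.
Per l-value: l=1 → 1; l=2 → 2; l=3 → 3; l=4 → 4.
Orbitals: 1 + 2 + 3 + 4 = 10. Each orbital carries two spin states, so 10 × 2 = 20 states.

20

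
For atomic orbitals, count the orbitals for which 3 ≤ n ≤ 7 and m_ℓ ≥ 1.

Per-shell orbital counts meeting the constraint:
n=3 → 3; n=4 → 6; n=5 → 10; n=6 → 15; n=7 → 21.
Total orbitals: 3 + 6 + 10 + 15 + 21 = 55.

55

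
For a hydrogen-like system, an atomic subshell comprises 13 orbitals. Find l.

2l+1 = 13 gives l = 6.

l = 6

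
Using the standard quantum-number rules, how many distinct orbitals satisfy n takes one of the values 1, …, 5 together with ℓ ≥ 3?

Go shell by shell, enumerating (ℓ, m_ℓ) with ℓ ≥ 3:
n=4 → 7; n=5 → 16.
Total orbitals: 7 + 16 = 23.

23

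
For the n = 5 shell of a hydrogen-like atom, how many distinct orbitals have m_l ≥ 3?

3

Go through l = 0, …, 4 (the values permitted for n = 5).
Contributions: l=3 → 1; l=4 → 2.
Total orbitals: 1 + 2 = 3.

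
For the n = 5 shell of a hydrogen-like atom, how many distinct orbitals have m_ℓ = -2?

3

The n = 5 shell has ℓ = 0 through 4; check each.
The (ℓ, m_ℓ) pairs meeting m_ℓ = -2 give: ℓ=2 → 1; ℓ=3 → 1; ℓ=4 → 1.
Total orbitals: 1 + 1 + 1 = 3.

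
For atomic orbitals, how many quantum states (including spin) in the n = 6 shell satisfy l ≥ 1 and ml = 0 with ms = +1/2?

With n = 6 the allowed l are 0, 1, …, 5.
The (l, ml) pairs meeting l ≥ 1 and ml = 0 give: l=1 → 1; l=2 → 1; l=3 → 1; l=4 → 1; l=5 → 1.
Orbitals: 1 + 1 + 1 + 1 + 1 = 5. With ms fixed to a single value there is one state per orbital, giving 5 states.

5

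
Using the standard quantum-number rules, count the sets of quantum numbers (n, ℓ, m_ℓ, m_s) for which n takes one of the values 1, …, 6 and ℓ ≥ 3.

100

Treat each shell separately and count matching orbitals:
n=4 → 7; n=5 → 16; n=6 → 27.
Orbitals: 7 + 16 + 27 = 50. Including both spin states (m_s = ±1/2) gives 2 × 50 = 100 states.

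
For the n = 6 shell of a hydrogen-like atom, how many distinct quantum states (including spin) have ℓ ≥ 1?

70

For n = 6, ℓ ranges over 0 … 5.
The (ℓ, m_ℓ) pairs meeting ℓ ≥ 1 give: ℓ=1 → 3; ℓ=2 → 5; ℓ=3 → 7; ℓ=4 → 9; ℓ=5 → 11.
Orbitals: 3 + 5 + 7 + 9 + 11 = 35. Each orbital carries two spin states, so 35 × 2 = 70 states.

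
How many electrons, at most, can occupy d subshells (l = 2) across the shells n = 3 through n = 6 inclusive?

40

A d subshell (l = 2) exists for every n ≥ 3, so shells n = 3, 4, 5, 6 each contribute one — 4 subshells.
Since each d subshell holds 2(2·2+1) = 10 electrons, the total is 4 × 10 = 40.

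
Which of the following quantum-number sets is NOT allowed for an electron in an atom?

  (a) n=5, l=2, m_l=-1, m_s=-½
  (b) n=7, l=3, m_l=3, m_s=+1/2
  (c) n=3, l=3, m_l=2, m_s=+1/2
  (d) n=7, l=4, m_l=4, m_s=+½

(c) has l = 3 ≥ n = 3, violating 0 ≤ l ≤ n−1.
The remaining sets (a), (b), (d) satisfy all four rules.

(c)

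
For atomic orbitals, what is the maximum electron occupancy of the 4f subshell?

14

A subshell with l = 3 has 2l+1 = 7 orbitals, each holding 2 electrons (spin ±1/2), so 7 × 2 = 14.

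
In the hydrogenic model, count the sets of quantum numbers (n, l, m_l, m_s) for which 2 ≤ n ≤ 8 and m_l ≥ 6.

8

For each n in the range, tally the orbitals obeying m_l ≥ 6:
n=7 → 1; n=8 → 3.
Orbitals: 1 + 3 = 4. Including both spin states (m_s = ±1/2) gives 2 × 4 = 8 states.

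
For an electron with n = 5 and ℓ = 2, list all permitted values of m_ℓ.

m_ℓ takes every integer from −ℓ to +ℓ. With ℓ = 2 that gives the 5 values -2, -1, 0, 1, 2.

-2, -1, 0, 1, 2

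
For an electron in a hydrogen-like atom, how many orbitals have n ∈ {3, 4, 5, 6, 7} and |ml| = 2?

30

Per-shell orbital counts meeting the constraint:
n=3 → 2; n=4 → 4; n=5 → 6; n=6 → 8; n=7 → 10.
Total orbitals: 2 + 4 + 6 + 8 + 10 = 30.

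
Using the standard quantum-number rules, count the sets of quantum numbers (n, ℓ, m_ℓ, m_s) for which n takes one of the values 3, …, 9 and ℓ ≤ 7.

Per-shell orbital counts meeting the constraint:
n=3 → 9; n=4 → 16; n=5 → 25; n=6 → 36; n=7 → 49; n=8 → 64; n=9 → 64.
Orbitals: 9 + 16 + 25 + 36 + 49 + 64 + 64 = 263. Including both spin states (m_s = ±1/2) gives 2 × 263 = 526 states.

526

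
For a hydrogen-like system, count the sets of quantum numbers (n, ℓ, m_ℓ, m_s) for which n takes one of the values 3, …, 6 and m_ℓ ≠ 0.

Treat each shell separately and count matching orbitals:
n=3 → 6; n=4 → 12; n=5 → 20; n=6 → 30.
Orbitals: 6 + 12 + 20 + 30 = 68. Including both spin states (m_s = ±1/2) gives 2 × 68 = 136 states.

136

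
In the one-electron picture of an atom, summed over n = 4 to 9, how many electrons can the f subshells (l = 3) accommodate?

84

An f subshell (l = 3) exists for every n ≥ 4, so shells n = 4, 5, 6, 7, 8, 9 each contribute one — 6 subshells.
Since each f subshell holds 2(2·3+1) = 14 electrons, the total is 6 × 14 = 84.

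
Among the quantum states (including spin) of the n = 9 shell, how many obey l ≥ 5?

112

Go through l = 0, …, 8 (the values permitted for n = 9).
Orbitals with l ≥ 5, by l: l=5 → 11; l=6 → 13; l=7 → 15; l=8 → 17.
Orbitals: 11 + 13 + 15 + 17 = 56. Each orbital carries two spin states, so 56 × 2 = 112 states.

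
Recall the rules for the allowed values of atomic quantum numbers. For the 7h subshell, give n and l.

n = 7, l = 5

The leading integer gives n = 7; the letter 'h' means l = 5.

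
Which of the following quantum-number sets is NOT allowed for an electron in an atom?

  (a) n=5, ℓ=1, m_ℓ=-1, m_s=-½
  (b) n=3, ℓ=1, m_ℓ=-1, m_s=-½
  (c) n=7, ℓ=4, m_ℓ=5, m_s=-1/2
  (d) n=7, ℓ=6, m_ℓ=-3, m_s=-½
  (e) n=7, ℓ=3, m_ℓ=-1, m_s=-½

(c)

(c) has |m_ℓ| = 5 > ℓ = 4, violating −ℓ ≤ m_ℓ ≤ ℓ.
The remaining sets (a), (b), (d), (e) satisfy all four rules.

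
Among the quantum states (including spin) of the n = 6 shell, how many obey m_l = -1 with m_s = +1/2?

5

The n = 6 shell has l = 0 through 5; check each.
Per l-value: l=1 → 1; l=2 → 1; l=3 → 1; l=4 → 1; l=5 → 1.
Orbitals: 1 + 1 + 1 + 1 + 1 = 5. With m_s fixed to a single value there is one state per orbital, giving 5 states.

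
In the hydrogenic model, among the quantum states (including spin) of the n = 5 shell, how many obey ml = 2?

The (l, ml) pairs meeting ml = 2 give: l=2 → 1; l=3 → 1; l=4 → 1.
Orbitals: 1 + 1 + 1 = 3. Each orbital carries two spin states, so 3 × 2 = 6 states.

6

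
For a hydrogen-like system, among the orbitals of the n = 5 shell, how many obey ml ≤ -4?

1

With n = 5 the allowed l are 0, 1, …, 4.
Orbitals with ml ≤ -4, by l: l=4 → 1.
Total orbitals: 1.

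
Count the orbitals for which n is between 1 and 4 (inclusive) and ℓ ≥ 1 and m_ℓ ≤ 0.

Work shell by shell — for each n, count the (ℓ, m_ℓ) pairs that satisfy ℓ ≥ 1 and m_ℓ ≤ 0:
n=2 → 2; n=3 → 5; n=4 → 9.
Total orbitals: 2 + 5 + 9 = 16.

16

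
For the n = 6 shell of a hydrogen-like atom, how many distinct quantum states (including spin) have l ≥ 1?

Orbitals with l ≥ 1, by l: l=1 → 3; l=2 → 5; l=3 → 7; l=4 → 9; l=5 → 11.
Orbitals: 3 + 5 + 7 + 9 + 11 = 35. Each orbital carries two spin states, so 35 × 2 = 70 states.

70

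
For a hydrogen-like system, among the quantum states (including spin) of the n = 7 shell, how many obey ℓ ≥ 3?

The (ℓ, m_ℓ) pairs meeting ℓ ≥ 3 give: ℓ=3 → 7; ℓ=4 → 9; ℓ=5 → 11; ℓ=6 → 13.
Orbitals: 7 + 9 + 11 + 13 = 40. Each orbital carries two spin states, so 40 × 2 = 80 states.

80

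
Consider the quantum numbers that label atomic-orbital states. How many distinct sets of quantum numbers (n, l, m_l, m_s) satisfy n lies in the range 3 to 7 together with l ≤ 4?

Count contributing orbitals for each principal shell:
n=3 → 9; n=4 → 16; n=5 → 25; n=6 → 25; n=7 → 25.
Orbitals: 9 + 16 + 25 + 25 + 25 = 100. Including both spin states (m_s = ±1/2) gives 2 × 100 = 200 states.

200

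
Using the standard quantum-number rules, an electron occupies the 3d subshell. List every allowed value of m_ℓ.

-2, -1, 0, 1, 2

The 3d subshell has ℓ = 2, and m_ℓ takes every integer from −ℓ to +ℓ. With ℓ = 2 that gives the 5 values -2, -1, 0, 1, 2.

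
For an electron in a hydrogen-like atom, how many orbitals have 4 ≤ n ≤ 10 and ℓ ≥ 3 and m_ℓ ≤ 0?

For each n in the range, tally the orbitals obeying ℓ ≥ 3 and m_ℓ ≤ 0:
n=4 → 4; n=5 → 9; n=6 → 15; n=7 → 22; n=8 → 30; n=9 → 39; n=10 → 49.
Total orbitals: 4 + 9 + 15 + 22 + 30 + 39 + 49 = 168.

168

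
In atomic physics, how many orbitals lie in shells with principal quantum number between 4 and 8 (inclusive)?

Shell n has n² orbitals: 4²=16 + 5²=25 + 6²=36 + 7²=49 + 8²=64 = 190 orbitals.

190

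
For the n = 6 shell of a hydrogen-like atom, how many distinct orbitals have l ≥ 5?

11

The n = 6 shell has l = 0 through 5; check each.
Contributions: l=5 → 11.
Total orbitals: 11.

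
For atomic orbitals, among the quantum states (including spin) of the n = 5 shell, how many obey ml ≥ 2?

12

With n = 5 the allowed l are 0, 1, …, 4.
Per l-value: l=2 → 1; l=3 → 2; l=4 → 3.
Orbitals: 1 + 2 + 3 = 6. Each orbital carries two spin states, so 6 × 2 = 12 states.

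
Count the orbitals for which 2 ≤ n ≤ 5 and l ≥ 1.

Count contributing orbitals for each principal shell:
n=2 → 3; n=3 → 8; n=4 → 15; n=5 → 24.
Total orbitals: 3 + 8 + 15 + 24 = 50.

50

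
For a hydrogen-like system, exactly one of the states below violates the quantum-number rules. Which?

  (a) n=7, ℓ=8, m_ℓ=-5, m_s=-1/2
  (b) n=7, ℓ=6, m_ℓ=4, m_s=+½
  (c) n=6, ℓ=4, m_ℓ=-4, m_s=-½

(a)

(a) has ℓ = 8 ≥ n = 7, violating 0 ≤ ℓ ≤ n−1.
The remaining sets (b), (c) satisfy all four rules.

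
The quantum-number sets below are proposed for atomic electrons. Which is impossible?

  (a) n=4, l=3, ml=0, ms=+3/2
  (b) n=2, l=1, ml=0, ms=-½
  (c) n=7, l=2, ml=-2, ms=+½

(a) has ms = +3/2, but an electron's spin must be ±1/2.
The remaining sets (b), (c) satisfy all four rules.

(a)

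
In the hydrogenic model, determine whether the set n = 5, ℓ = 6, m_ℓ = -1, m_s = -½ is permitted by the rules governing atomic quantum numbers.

The orbital quantum number must satisfy 0 ≤ ℓ ≤ n−1. With n = 5 the allowed ℓ values are 0, 1, 2, 3, 4, so ℓ = 6 is out of range.

Not allowed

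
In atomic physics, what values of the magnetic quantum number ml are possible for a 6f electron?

The 6f subshell has l = 3, and ml takes every integer from −l to +l. With l = 3 that gives the 7 values -3, -2, -1, 0, 1, 2, 3.

-3, -2, -1, 0, 1, 2, 3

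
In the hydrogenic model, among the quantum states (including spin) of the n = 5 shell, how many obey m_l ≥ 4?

With n = 5 the allowed l are 0, 1, …, 4.
Contributions: l=4 → 1.
Orbitals: 1. Each orbital carries two spin states, so 1 × 2 = 2 states.

2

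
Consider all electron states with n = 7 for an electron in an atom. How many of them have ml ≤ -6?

Go through l = 0, …, 6 (the values permitted for n = 7).
The (l, ml) pairs meeting ml ≤ -6 give: l=6 → 1.
Orbitals: 1. Each orbital carries two spin states, so 1 × 2 = 2 states.

2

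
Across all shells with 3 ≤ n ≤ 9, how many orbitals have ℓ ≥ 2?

252

Go shell by shell, enumerating (ℓ, m_ℓ) with ℓ ≥ 2:
n=3 → 5; n=4 → 12; n=5 → 21; n=6 → 32; n=7 → 45; n=8 → 60; n=9 → 77.
Total orbitals: 5 + 12 + 21 + 32 + 45 + 60 + 77 = 252.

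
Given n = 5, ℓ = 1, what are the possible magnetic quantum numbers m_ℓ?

-1, 0, 1

m_ℓ takes every integer from −ℓ to +ℓ. With ℓ = 1 that gives the 3 values -1, 0, 1.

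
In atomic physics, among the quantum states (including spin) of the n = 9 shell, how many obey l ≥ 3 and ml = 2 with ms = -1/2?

Per l-value: l=3 → 1; l=4 → 1; l=5 → 1; l=6 → 1; l=7 → 1; l=8 → 1.
Orbitals: 1 + 1 + 1 + 1 + 1 + 1 = 6. With ms fixed to a single value there is one state per orbital, giving 6 states.

6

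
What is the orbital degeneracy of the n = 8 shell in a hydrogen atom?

The n = 8 shell contains n² = 8² = 64 orbitals.

64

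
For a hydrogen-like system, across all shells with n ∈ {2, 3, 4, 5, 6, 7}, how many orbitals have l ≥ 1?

133

Go shell by shell, enumerating (l, m_l) with l ≥ 1:
n=2 → 3; n=3 → 8; n=4 → 15; n=5 → 24; n=6 → 35; n=7 → 48.
Total orbitals: 3 + 8 + 15 + 24 + 35 + 48 = 133.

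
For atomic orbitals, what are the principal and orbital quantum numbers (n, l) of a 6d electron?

The leading integer gives n = 6; the letter 'd' means l = 2.

n = 6, l = 2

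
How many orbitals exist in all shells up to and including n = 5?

Total orbitals = 1² + 2² + 3² + 4² + 5² = 55.

55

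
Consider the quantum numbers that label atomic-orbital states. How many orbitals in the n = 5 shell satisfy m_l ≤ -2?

The n = 5 shell has l = 0 through 4; check each.
The (l, m_l) pairs meeting m_l ≤ -2 give: l=2 → 1; l=3 → 2; l=4 → 3.
Total orbitals: 1 + 2 + 3 = 6.

6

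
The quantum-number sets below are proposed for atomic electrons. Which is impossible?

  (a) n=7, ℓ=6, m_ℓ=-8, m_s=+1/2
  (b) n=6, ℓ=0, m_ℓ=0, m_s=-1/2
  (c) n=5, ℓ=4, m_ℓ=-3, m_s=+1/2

(a)

(a) has |m_ℓ| = 8 > ℓ = 6, violating −ℓ ≤ m_ℓ ≤ ℓ.
The remaining sets (b), (c) satisfy all four rules.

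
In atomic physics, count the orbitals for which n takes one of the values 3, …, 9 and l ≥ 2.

252

For each n in the range, tally the orbitals obeying l ≥ 2:
n=3 → 5; n=4 → 12; n=5 → 21; n=6 → 32; n=7 → 45; n=8 → 60; n=9 → 77.
Total orbitals: 5 + 12 + 21 + 32 + 45 + 60 + 77 = 252.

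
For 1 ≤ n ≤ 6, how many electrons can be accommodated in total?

Total orbitals = 1² + 2² + 3² + 4² + 5² + 6² = 91. Doubling for spin gives 182 electrons.

182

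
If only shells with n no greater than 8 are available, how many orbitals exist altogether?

204

Total orbitals = 1² + 2² + 3² + 4² + 5² + 6² + 7² + 8² = 204.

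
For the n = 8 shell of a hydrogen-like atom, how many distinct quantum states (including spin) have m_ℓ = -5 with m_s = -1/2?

With n = 8 the allowed ℓ are 0, 1, …, 7.
The (ℓ, m_ℓ) pairs meeting m_ℓ = -5 give: ℓ=5 → 1; ℓ=6 → 1; ℓ=7 → 1.
Orbitals: 1 + 1 + 1 = 3. With m_s fixed to a single value there is one state per orbital, giving 3 states.

3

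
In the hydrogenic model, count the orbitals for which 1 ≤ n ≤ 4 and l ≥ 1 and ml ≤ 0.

Count contributing orbitals for each principal shell:
n=2 → 2; n=3 → 5; n=4 → 9.
Total orbitals: 2 + 5 + 9 = 16.

16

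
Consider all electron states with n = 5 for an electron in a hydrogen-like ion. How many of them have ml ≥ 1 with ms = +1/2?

For n = 5, l ranges over 0 … 4.
Contributions: l=1 → 1; l=2 → 2; l=3 → 3; l=4 → 4.
Orbitals: 1 + 2 + 3 + 4 = 10. With ms fixed to a single value there is one state per orbital, giving 10 states.

10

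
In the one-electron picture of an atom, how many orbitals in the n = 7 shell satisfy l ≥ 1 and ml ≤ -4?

6

With n = 7 the allowed l are 0, 1, …, 6.
Contributions: l=4 → 1; l=5 → 2; l=6 → 3.
Total orbitals: 1 + 2 + 3 = 6.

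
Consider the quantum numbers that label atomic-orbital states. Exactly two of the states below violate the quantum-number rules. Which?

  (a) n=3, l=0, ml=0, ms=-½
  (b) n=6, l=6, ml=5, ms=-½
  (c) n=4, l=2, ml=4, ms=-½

(b) and (c)

(b) has l = 6 ≥ n = 6, violating 0 ≤ l ≤ n−1.
(c) has |ml| = 4 > l = 2, violating −l ≤ ml ≤ l.
The remaining set (a) satisfies all four rules.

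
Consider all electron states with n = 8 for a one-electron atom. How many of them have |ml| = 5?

For n = 8, l ranges over 0 … 7.
Per l-value: l=5 → 2; l=6 → 2; l=7 → 2.
Orbitals: 2 + 2 + 2 = 6. Each orbital carries two spin states, so 6 × 2 = 12 states.

12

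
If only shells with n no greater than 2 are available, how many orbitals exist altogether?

Total orbitals = 1² + 2² = 5.

5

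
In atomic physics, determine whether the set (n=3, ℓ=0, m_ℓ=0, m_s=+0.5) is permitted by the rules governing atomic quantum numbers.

n = 3 is a positive integer. ℓ = 0 satisfies 0 ≤ ℓ ≤ n−1 = 2. m_ℓ = 0 lies in the range −ℓ … +ℓ (here 0). m_s = +1/2 is one of ±1/2.
All four constraints are satisfied.

Valid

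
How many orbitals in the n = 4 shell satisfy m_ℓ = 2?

For n = 4, ℓ ranges over 0 … 3.
Orbitals with m_ℓ = 2, by ℓ: ℓ=2 → 1; ℓ=3 → 1.
Total orbitals: 1 + 1 = 2.

2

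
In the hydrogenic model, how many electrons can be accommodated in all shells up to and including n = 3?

28

Total orbitals = 1² + 2² + 3² = 14. Doubling for spin gives 28 electrons.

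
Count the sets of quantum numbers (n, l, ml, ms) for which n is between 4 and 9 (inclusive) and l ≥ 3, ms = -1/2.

Go shell by shell, enumerating (l, ml) with l ≥ 3:
n=4 → 7; n=5 → 16; n=6 → 27; n=7 → 40; n=8 → 55; n=9 → 72.
Orbitals: 7 + 16 + 27 + 40 + 55 + 72 = 217. With ms fixed to -1/2 there is one state per orbital, so 217 states.

217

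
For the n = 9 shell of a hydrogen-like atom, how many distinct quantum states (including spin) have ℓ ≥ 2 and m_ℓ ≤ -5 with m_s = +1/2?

10

With n = 9 the allowed ℓ are 0, 1, …, 8.
Orbitals with ℓ ≥ 2 and m_ℓ ≤ -5, by ℓ: ℓ=5 → 1; ℓ=6 → 2; ℓ=7 → 3; ℓ=8 → 4.
Orbitals: 1 + 2 + 3 + 4 = 10. With m_s fixed to a single value there is one state per orbital, giving 10 states.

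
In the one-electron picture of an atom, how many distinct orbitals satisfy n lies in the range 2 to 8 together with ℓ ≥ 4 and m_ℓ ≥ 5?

10

Work shell by shell — for each n, count the (ℓ, m_ℓ) pairs that satisfy ℓ ≥ 4 and m_ℓ ≥ 5:
n=6 → 1; n=7 → 3; n=8 → 6.
Total orbitals: 1 + 3 + 6 = 10.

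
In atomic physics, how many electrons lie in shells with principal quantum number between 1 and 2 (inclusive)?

10

Shell n has n² orbitals: 1²=1 + 2²=4 = 5 orbitals.
Two spin states per orbital: 2 × 5 = 10 electrons.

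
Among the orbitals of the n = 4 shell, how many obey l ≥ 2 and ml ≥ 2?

3

For n = 4, l ranges over 0 … 3.
Orbitals with l ≥ 2 and ml ≥ 2, by l: l=2 → 1; l=3 → 2.
Total orbitals: 1 + 2 = 3.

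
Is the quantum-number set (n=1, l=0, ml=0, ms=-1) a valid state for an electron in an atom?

The spin quantum number for an electron can only be ms = +1/2 or −1/2; ms = -1 is not one of those.

Not allowed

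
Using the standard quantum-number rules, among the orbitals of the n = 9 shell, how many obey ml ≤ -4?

With n = 9 the allowed l are 0, 1, …, 8.
The (l, ml) pairs meeting ml ≤ -4 give: l=4 → 1; l=5 → 2; l=6 → 3; l=7 → 4; l=8 → 5.
Total orbitals: 1 + 2 + 3 + 4 + 5 = 15.

15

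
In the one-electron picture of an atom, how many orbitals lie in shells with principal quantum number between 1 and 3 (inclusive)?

14

Shell n has n² orbitals: 1²=1 + 2²=4 + 3²=9 = 14 orbitals.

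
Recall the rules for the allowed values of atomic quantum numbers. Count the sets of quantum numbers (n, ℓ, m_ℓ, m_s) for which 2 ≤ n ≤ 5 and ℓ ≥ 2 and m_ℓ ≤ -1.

Count contributing orbitals for each principal shell:
n=3 → 2; n=4 → 5; n=5 → 9.
Orbitals: 2 + 5 + 9 = 16. Including both spin states (m_s = ±1/2) gives 2 × 16 = 32 states.

32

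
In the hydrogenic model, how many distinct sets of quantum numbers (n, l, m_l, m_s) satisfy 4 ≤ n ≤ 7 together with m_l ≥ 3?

40

For each n in the range, tally the orbitals obeying m_l ≥ 3:
n=4 → 1; n=5 → 3; n=6 → 6; n=7 → 10.
Orbitals: 1 + 3 + 6 + 10 = 20. Including both spin states (m_s = ±1/2) gives 2 × 20 = 40 states.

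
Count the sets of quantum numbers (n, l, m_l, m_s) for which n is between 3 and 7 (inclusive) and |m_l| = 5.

Go shell by shell, enumerating (l, m_l) with |m_l| = 5:
n=6 → 2; n=7 → 4.
Orbitals: 2 + 4 = 6. Including both spin states (m_s = ±1/2) gives 2 × 6 = 12 states.

12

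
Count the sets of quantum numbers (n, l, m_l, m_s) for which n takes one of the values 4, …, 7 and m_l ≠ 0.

Go shell by shell, enumerating (l, m_l) with m_l ≠ 0:
n=4 → 12; n=5 → 20; n=6 → 30; n=7 → 42.
Orbitals: 12 + 20 + 30 + 42 = 104. Including both spin states (m_s = ±1/2) gives 2 × 104 = 208 states.

208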